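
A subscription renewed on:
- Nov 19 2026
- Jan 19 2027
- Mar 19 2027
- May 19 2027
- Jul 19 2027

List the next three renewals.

Sep 19 2027, Nov 19 2027, Jan 19 2028

Gaps: 61, 59, 61, 61 days — not constant. Every event is on the 19th of the month.
Pattern: the 19th of every 2 months.
September 2027: Sep 19 2027.
Next: November 2027 → Nov 19 2027.
Next: January 2028 → Jan 19 2028.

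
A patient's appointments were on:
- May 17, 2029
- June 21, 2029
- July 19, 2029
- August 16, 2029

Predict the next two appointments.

September 20, 2029; October 18, 2029

All dates are Thursdays, 35, 28, 28 days apart.
Specifically, the 3rd Thursday of each month.
September 2029 — 3rd Thursday is September 20, 2029.
October 2029 — 3rd Thursday is October 18, 2029.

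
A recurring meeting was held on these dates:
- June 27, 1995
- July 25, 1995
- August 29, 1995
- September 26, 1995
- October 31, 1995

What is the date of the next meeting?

Every date is a Tuesday; gaps 28, 35, 28, 35 days.
Each is the last Tuesday of its month (at least one falls on the 29th or later, ruling out '4th Tuesday').
Last Tuesday of November 1995: November 28, 1995.

November 28, 1995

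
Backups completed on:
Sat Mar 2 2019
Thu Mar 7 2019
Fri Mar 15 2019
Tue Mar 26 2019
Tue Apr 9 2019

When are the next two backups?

The spacing grows by 3 each time: 5, 8, 11, 14 days.
Next gap: 17 days. Tue Apr 9 2019 + 17 days = Fri Apr 26 2019.
Next gap: 20 days. Fri Apr 26 2019 + 20 days = Thu May 16 2019.

Fri Apr 26 2019, Thu May 16 2019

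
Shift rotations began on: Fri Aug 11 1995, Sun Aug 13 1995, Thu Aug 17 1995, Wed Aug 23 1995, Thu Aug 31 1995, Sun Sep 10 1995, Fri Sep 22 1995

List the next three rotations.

Fri Oct 6 1995, Sun Oct 22 1995, Thu Nov 9 1995

Intervals are 2, 4, 6, 8, 10, 12 days — an arithmetic progression with common difference 2.
Next gap: 14 days. Fri Sep 22 1995 + 14 days = Fri Oct 6 1995.
Next gap: 16 days. Fri Oct 6 1995 + 16 days = Sun Oct 22 1995.
Next gap: 18 days. Sun Oct 22 1995 + 18 days = Thu Nov 9 1995.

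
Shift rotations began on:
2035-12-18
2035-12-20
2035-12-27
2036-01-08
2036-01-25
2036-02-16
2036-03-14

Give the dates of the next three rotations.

2036-04-15, 2036-05-22, 2036-07-03

The spacing grows by 5 each time: 2, 7, 12, 17, 22, 27 days.
Next gap: 32 days. 2036-03-14 + 32 days = 2036-04-15.
Next gap: 37 days. 2036-04-15 + 37 days = 2036-05-22.
Next gap: 42 days. 2036-05-22 + 42 days = 2036-07-03.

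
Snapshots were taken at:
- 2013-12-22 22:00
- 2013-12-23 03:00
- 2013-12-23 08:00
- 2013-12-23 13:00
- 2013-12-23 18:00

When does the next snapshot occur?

2013-12-23 23:00

Gaps: 5, 5, 5, 5 hours — each event is 5 hours after the previous one.
2013-12-23 18:00 + 5 h = 2013-12-23 23:00.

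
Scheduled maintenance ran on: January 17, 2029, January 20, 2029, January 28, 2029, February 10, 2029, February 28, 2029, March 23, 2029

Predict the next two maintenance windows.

April 20, 2029; May 23, 2029

Intervals are 3, 8, 13, 18, 23 days — an arithmetic progression with common difference 5.
Next gap: 28 days. March 23, 2029 + 28 days = April 20, 2029.
Next gap: 33 days. April 20, 2029 + 33 days = May 23, 2029.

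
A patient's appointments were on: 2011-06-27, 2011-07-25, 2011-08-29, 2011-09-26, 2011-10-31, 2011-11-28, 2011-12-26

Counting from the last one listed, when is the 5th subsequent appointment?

2012-05-28

All Mondays; the gaps (28, 35, 28, 35, 28, 28) vary with month length.
This is the last Monday of each month.
January 2012 ends with Monday 2012-01-30.
Last Monday of February 2012: 2012-02-27.
Last Monday of March 2012: 2012-03-26.
April 2012 ends with Monday 2012-04-30.
Last Monday of May 2012: 2012-05-28.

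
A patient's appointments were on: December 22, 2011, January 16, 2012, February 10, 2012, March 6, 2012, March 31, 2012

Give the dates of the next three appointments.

The spacing is 25, 25, 25, 25 days — always 25 days.
March 31, 2012 + 25 days = April 25, 2012.
April 25, 2012 + 25 days = May 20, 2012.
May 20, 2012 + 25 days = June 14, 2012.

April 25, 2012; May 20, 2012; June 14, 2012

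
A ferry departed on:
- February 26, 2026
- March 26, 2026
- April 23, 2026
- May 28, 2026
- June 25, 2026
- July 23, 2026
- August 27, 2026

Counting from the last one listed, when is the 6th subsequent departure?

All dates are Thursdays, 28, 28, 35, 28, 28, 35 days apart.
Specifically, the 4th Thursday of each month.
4th Thursday of September 2026: September 24, 2026.
October 2026 — 4th Thursday is October 22, 2026.
November 2026 — 4th Thursday is November 26, 2026.
December 2026 — 4th Thursday is December 24, 2026.
4th Thursday of January 2027: January 28, 2027.
February 2027 — 4th Thursday is February 25, 2027.

February 25, 2027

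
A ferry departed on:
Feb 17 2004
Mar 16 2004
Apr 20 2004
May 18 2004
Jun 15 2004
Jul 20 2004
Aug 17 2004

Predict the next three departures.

Sep 21 2004, Oct 19 2004, Nov 16 2004

These are Tuesdays at 28- or 35-day spacing (28, 35, 28, 28, 35, 28).
The pattern: 3rd Tuesday of the month.
September 2004 — 3rd Tuesday is Sep 21 2004.
October 2004 — 3rd Tuesday is Oct 19 2004.
November 2004 — 3rd Tuesday is Nov 16 2004.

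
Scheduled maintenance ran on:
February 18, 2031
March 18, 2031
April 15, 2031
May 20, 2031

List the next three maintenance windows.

Gaps: 28, 28, 35 days — a mix of 28 and 35. Every date is a Tuesday.
Each is the 3rd Tuesday of its month.
June 2031 — 3rd Tuesday is June 17, 2031.
3rd Tuesday of July 2031: July 15, 2031.
August 2031 — 3rd Tuesday is August 19, 2031.

June 17, 2031; July 15, 2031; August 19, 2031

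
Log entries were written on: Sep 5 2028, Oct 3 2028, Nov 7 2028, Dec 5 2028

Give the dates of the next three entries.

All dates are Tuesdays, 28, 35, 28 days apart.
Specifically, the 1st Tuesday of each month.
1st Tuesday of January 2029: Jan 2 2029.
1st Tuesday of February 2029: Feb 6 2029.
March 2029 — 1st Tuesday is Mar 6 2029.

Jan 2 2029, Feb 6 2029, Mar 6 2029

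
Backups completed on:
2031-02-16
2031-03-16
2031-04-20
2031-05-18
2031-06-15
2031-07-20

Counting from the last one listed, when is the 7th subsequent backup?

These are Sundays at 28- or 35-day spacing (28, 35, 28, 28, 35).
The pattern: 3rd Sunday of the month.
3rd Sunday of August 2031: 2031-08-17.
3rd Sunday of September 2031: 2031-09-21.
October 2031 — 3rd Sunday is 2031-10-19.
3rd Sunday of November 2031: 2031-11-16.
December 2031 — 3rd Sunday is 2031-12-21.
3rd Sunday of January 2032: 2032-01-18.
3rd Sunday of February 2032: 2032-02-15.

2032-02-15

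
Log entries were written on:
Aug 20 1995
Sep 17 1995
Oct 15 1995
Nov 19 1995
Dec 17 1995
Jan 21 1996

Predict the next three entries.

Gaps: 28, 28, 35, 28, 35 days — a mix of 28 and 35. Every date is a Sunday.
Each is the 3rd Sunday of its month.
3rd Sunday of February 1996: Feb 18 1996.
3rd Sunday of March 1996: Mar 17 1996.
3rd Sunday of April 1996: Apr 21 1996.

Feb 18 1996, Mar 17 1996, Apr 21 1996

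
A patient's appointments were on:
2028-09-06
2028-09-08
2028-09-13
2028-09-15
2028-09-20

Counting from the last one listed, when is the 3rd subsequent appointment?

Gaps: 2, 5, 2, 5 days — not constant, but cyclic with period 2.
The events fall on every Wednesday and Friday.
The following Friday is 2028-09-22.
Next Wednesday: 2028-09-27.
The following Friday is 2028-09-29.

2028-09-29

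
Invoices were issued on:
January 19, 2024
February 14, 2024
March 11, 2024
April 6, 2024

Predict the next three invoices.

The spacing is 26, 26, 26 days — always 26 days.
April 6, 2024 + 26 days = May 2, 2024.
May 2, 2024 + 26 days = May 28, 2024.
May 28, 2024 + 26 days = June 23, 2024.

May 2, 2024; May 28, 2024; June 23, 2024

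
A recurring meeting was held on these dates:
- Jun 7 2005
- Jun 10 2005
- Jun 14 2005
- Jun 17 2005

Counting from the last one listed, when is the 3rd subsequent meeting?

Gaps: 3, 4, 3 days — not constant, but cyclic with period 2.
The events fall on every Tuesday and Friday.
Next Tuesday: Jun 21 2005.
The following Friday is Jun 24 2005.
The following Tuesday is Jun 28 2005.

Jun 28 2005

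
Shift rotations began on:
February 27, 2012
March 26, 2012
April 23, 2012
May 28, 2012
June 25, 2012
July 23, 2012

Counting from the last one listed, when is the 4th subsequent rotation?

All dates are Mondays, 28, 28, 35, 28, 28 days apart.
Specifically, the 4th Monday of each month.
4th Monday of August 2012: August 27, 2012.
4th Monday of September 2012: September 24, 2012.
October 2012 — 4th Monday is October 22, 2012.
November 2012 — 4th Monday is November 26, 2012.

November 26, 2012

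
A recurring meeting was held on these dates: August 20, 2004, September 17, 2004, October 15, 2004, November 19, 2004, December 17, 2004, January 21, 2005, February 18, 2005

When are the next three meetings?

Gaps: 28, 28, 35, 28, 35, 28 days — a mix of 28 and 35. Every date is a Friday.
Each is the 3rd Friday of its month.
3rd Friday of March 2005: March 18, 2005.
April 2005 — 3rd Friday is April 15, 2005.
May 2005 — 3rd Friday is May 20, 2005.

March 18, 2005; April 15, 2005; May 20, 2005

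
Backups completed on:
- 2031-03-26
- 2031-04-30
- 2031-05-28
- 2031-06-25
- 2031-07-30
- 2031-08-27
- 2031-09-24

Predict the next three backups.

2031-10-29, 2031-11-26, 2031-12-31

Every date is a Wednesday; gaps 35, 28, 28, 35, 28, 28 days.
Each is the last Wednesday of its month (at least one falls on the 29th or later, ruling out '4th Wednesday').
October 2031 ends with Wednesday 2031-10-29.
Last Wednesday of November 2031: 2031-11-26.
December 2031 ends with Wednesday 2031-12-31.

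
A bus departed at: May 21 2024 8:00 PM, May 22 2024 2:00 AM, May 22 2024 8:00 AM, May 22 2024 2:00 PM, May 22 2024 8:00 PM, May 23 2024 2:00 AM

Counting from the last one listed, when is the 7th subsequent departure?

Spacing: 6, 6, 6, 6, 6 h — constant 6 h.
May 23 2024 2:00 AM + 6 h = May 23 2024 8:00 AM.
May 23 2024 8:00 AM + 6 h = May 23 2024 2:00 PM.
May 23 2024 2:00 PM + 6 h = May 23 2024 8:00 PM.
May 23 2024 8:00 PM + 6 h = May 24 2024 2:00 AM.
May 24 2024 2:00 AM + 6 h = May 24 2024 8:00 AM.
May 24 2024 8:00 AM + 6 h = May 24 2024 2:00 PM.
May 24 2024 2:00 PM + 6 h = May 24 2024 8:00 PM.

May 24 2024 8:00 PM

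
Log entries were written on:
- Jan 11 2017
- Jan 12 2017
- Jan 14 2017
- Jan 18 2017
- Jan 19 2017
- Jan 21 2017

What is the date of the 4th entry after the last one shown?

Feb 1 2017

Gaps: 1, 2, 4, 1, 2 days — not constant, but cyclic with period 3.
The events fall on every Wednesday, Thursday and Saturday.
Next Wednesday: Jan 25 2017.
The following Thursday is Jan 26 2017.
The following Saturday is Jan 28 2017.
The following Wednesday is Feb 1 2017.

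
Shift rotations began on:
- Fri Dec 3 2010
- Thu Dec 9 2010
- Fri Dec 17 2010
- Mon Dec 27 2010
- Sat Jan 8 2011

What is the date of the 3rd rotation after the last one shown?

Gaps: 6, 8, 10, 12 days — each gap is 2 larger than the previous one.
Next gap: 14 days. Sat Jan 8 2011 + 14 days = Sat Jan 22 2011.
Next gap: 16 days. Sat Jan 22 2011 + 16 days = Mon Feb 7 2011.
Next gap: 18 days. Mon Feb 7 2011 + 18 days = Fri Feb 25 2011.

Fri Feb 25 2011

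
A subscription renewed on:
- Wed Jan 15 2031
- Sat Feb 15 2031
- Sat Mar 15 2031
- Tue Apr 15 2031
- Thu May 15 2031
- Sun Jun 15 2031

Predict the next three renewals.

Tue Jul 15 2031, Fri Aug 15 2031, Mon Sep 15 2031

Gaps: 31, 28, 31, 30, 31 days — not constant. Every event is on the 15th of the month.
Pattern: the 15th of each month.
Next: July 2031 → Tue Jul 15 2031.
Next: August 2031 → Fri Aug 15 2031.
September 2031: Mon Sep 15 2031.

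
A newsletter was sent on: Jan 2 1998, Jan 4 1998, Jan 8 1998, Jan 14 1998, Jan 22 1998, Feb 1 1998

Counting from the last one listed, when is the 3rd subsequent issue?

Mar 15 1998

Intervals are 2, 4, 6, 8, 10 days — an arithmetic progression with common difference 2.
Next gap: 12 days. Feb 1 1998 + 12 days = Feb 13 1998.
Next gap: 14 days. Feb 13 1998 + 14 days = Feb 27 1998.
Next gap: 16 days. Feb 27 1998 + 16 days = Mar 15 1998.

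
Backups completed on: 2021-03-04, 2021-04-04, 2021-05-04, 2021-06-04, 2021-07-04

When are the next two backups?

2021-08-04, 2021-09-04

Gaps: 31, 30, 31, 30 days — not constant. Every event is on the 4th of the month.
Pattern: the 4th of each month.
Next: August 2021 → 2021-08-04.
September 2021: 2021-09-04.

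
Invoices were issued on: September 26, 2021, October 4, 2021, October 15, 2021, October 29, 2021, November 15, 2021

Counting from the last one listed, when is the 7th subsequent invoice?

The spacing grows by 3 each time: 8, 11, 14, 17 days.
Next gap: 20 days. November 15, 2021 + 20 days = December 5, 2021.
Next gap: 23 days. December 5, 2021 + 23 days = December 28, 2021.
Next gap: 26 days. December 28, 2021 + 26 days = January 23, 2022.
Next gap: 29 days. January 23, 2022 + 29 days = February 21, 2022.
Next gap: 32 days. February 21, 2022 + 32 days = March 25, 2022.
Next gap: 35 days. March 25, 2022 + 35 days = April 29, 2022.
Next gap: 38 days. April 29, 2022 + 38 days = June 6, 2022.

June 6, 2022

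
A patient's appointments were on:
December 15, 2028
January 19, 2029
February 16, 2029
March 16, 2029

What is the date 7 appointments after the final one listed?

October 19, 2029

These are Fridays at 28- or 35-day spacing (35, 28, 28).
The pattern: 3rd Friday of the month.
3rd Friday of April 2029: April 20, 2029.
3rd Friday of May 2029: May 18, 2029.
June 2029 — 3rd Friday is June 15, 2029.
July 2029 — 3rd Friday is July 20, 2029.
August 2029 — 3rd Friday is August 17, 2029.
3rd Friday of September 2029: September 21, 2029.
3rd Friday of October 2029: October 19, 2029.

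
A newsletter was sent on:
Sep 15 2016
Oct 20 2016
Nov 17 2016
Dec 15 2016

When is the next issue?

Jan 19 2017

All dates are Thursdays, 35, 28, 28 days apart.
Specifically, the 3rd Thursday of each month.
3rd Thursday of January 2017: Jan 19 2017.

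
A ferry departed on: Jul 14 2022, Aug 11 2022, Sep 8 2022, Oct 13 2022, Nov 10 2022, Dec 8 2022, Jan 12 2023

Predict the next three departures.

Feb 9 2023, Mar 9 2023, Apr 13 2023

These are Thursdays at 28- or 35-day spacing (28, 28, 35, 28, 28, 35).
The pattern: 2nd Thursday of the month.
2nd Thursday of February 2023: Feb 9 2023.
March 2023 — 2nd Thursday is Mar 9 2023.
2nd Thursday of April 2023: Apr 13 2023.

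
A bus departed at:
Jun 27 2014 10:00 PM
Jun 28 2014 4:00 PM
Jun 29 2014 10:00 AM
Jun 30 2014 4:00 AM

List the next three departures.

Spacing: 18, 18, 18 h — constant 18 h.
Jun 30 2014 4:00 AM + 18 h = Jun 30 2014 10:00 PM.
Jun 30 2014 10:00 PM + 18 h = Jul 1 2014 4:00 PM.
Jul 1 2014 4:00 PM + 18 h = Jul 2 2014 10:00 AM.

Jun 30 2014 10:00 PM, Jul 1 2014 4:00 PM, Jul 2 2014 10:00 AM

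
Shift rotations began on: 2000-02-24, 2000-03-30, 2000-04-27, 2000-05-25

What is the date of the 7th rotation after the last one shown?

2000-12-28

These are Thursdays with 35, 28, 28-day gaps.
Each is the final Thursday of its month — 2000-03-30 is past the 28th, so '4th Thursday' doesn't fit.
June 2000 ends with Thursday 2000-06-29.
July 2000 ends with Thursday 2000-07-27.
August 2000 ends with Thursday 2000-08-31.
Last Thursday of September 2000: 2000-09-28.
Last Thursday of October 2000: 2000-10-26.
Last Thursday of November 2000: 2000-11-30.
Last Thursday of December 2000: 2000-12-28.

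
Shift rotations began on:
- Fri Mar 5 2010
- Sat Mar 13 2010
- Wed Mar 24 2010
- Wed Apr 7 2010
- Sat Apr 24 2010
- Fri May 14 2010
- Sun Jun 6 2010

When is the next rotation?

Intervals are 8, 11, 14, 17, 20, 23 days — an arithmetic progression with common difference 3.
Next gap: 26 days. Sun Jun 6 2010 + 26 days = Fri Jul 2 2010.

Fri Jul 2 2010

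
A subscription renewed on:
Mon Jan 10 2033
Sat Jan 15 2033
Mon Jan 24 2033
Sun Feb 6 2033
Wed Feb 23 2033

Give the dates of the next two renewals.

Wed Mar 16 2033, Sun Apr 10 2033

Intervals are 5, 9, 13, 17 days — an arithmetic progression with common difference 4.
Next gap: 21 days. Wed Feb 23 2033 + 21 days = Wed Mar 16 2033.
Next gap: 25 days. Wed Mar 16 2033 + 25 days = Sun Apr 10 2033.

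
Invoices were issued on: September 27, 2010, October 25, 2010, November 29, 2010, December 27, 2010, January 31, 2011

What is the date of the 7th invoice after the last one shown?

August 29, 2011

Every date is a Monday; gaps 28, 35, 28, 35 days.
Each is the last Monday of its month (at least one falls on the 29th or later, ruling out '4th Monday').
February 2011 ends with Monday February 28, 2011.
March 2011 ends with Monday March 28, 2011.
April 2011 ends with Monday April 25, 2011.
May 2011 ends with Monday May 30, 2011.
Last Monday of June 2011: June 27, 2011.
Last Monday of July 2011: July 25, 2011.
August 2011 ends with Monday August 29, 2011.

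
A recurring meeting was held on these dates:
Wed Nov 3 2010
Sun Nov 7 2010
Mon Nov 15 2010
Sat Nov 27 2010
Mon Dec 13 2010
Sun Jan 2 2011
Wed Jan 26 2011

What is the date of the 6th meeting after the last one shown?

Intervals are 4, 8, 12, 16, 20, 24 days — an arithmetic progression with common difference 4.
Next gap: 28 days. Wed Jan 26 2011 + 28 days = Wed Feb 23 2011.
Next gap: 32 days. Wed Feb 23 2011 + 32 days = Sun Mar 27 2011.
Next gap: 36 days. Sun Mar 27 2011 + 36 days = Mon May 2 2011.
Next gap: 40 days. Mon May 2 2011 + 40 days = Sat Jun 11 2011.
Next gap: 44 days. Sat Jun 11 2011 + 44 days = Mon Jul 25 2011.
Next gap: 48 days. Mon Jul 25 2011 + 48 days = Sun Sep 11 2011.

Sun Sep 11 2011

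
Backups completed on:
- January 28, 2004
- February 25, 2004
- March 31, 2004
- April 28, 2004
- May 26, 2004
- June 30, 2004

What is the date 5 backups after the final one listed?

Every date is a Wednesday; gaps 28, 35, 28, 28, 35 days.
Each is the last Wednesday of its month (at least one falls on the 29th or later, ruling out '4th Wednesday').
July 2004 ends with Wednesday July 28, 2004.
August 2004 ends with Wednesday August 25, 2004.
September 2004 ends with Wednesday September 29, 2004.
Last Wednesday of October 2004: October 27, 2004.
Last Wednesday of November 2004: November 24, 2004.

November 24, 2004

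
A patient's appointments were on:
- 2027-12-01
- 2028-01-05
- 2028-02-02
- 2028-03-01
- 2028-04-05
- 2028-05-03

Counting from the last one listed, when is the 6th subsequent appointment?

2028-11-01

All dates are Wednesdays, 35, 28, 28, 35, 28 days apart.
Specifically, the 1st Wednesday of each month.
1st Wednesday of June 2028: 2028-06-07.
July 2028 — 1st Wednesday is 2028-07-05.
August 2028 — 1st Wednesday is 2028-08-02.
1st Wednesday of September 2028: 2028-09-06.
October 2028 — 1st Wednesday is 2028-10-04.
November 2028 — 1st Wednesday is 2028-11-01.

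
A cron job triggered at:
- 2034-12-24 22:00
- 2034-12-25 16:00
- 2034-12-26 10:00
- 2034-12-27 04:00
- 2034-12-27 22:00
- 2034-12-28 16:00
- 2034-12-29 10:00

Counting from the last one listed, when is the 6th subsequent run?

Gaps: 18, 18, 18, 18, 18, 18 hours — each event is 18 hours after the previous one.
2034-12-29 10:00 + 18 h = 2034-12-30 04:00.
2034-12-30 04:00 + 18 h = 2034-12-30 22:00.
2034-12-30 22:00 + 18 h = 2034-12-31 16:00.
2034-12-31 16:00 + 18 h = 2035-01-01 10:00.
2035-01-01 10:00 + 18 h = 2035-01-02 04:00.
2035-01-02 04:00 + 18 h = 2035-01-02 22:00.

2035-01-02 22:00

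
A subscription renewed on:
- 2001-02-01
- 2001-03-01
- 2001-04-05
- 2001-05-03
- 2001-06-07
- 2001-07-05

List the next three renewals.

Gaps: 28, 35, 28, 35, 28 days — a mix of 28 and 35. Every date is a Thursday.
Each is the 1st Thursday of its month.
August 2001 — 1st Thursday is 2001-08-02.
1st Thursday of September 2001: 2001-09-06.
October 2001 — 1st Thursday is 2001-10-04.

2001-08-02, 2001-09-06, 2001-10-04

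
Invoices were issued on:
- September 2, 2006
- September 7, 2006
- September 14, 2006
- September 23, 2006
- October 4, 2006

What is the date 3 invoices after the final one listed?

November 18, 2006

The spacing grows by 2 each time: 5, 7, 9, 11 days.
Next gap: 13 days. October 4, 2006 + 13 days = October 17, 2006.
Next gap: 15 days. October 17, 2006 + 15 days = November 1, 2006.
Next gap: 17 days. November 1, 2006 + 17 days = November 18, 2006.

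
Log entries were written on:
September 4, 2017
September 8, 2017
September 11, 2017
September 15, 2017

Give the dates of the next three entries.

September 18, 2017; September 22, 2017; September 25, 2017

Every event lands on a Monday or Friday (gaps cycle 4, 3, 4).
So the schedule is: every Monday and Friday.
The following Monday is September 18, 2017.
Next Friday: September 22, 2017.
The following Monday is September 25, 2017.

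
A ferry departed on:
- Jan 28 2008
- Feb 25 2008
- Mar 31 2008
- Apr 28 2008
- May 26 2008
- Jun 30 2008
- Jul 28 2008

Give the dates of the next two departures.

These are Mondays with 28, 35, 28, 28, 35, 28-day gaps.
Each is the final Monday of its month — Mar 31 2008 is past the 28th, so '4th Monday' doesn't fit.
August 2008 ends with Monday Aug 25 2008.
Last Monday of September 2008: Sep 29 2008.

Aug 25 2008, Sep 29 2008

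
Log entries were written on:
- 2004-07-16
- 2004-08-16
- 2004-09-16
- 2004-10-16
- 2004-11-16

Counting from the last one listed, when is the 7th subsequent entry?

2005-06-16

Each date is the 16th; the gaps (31, 31, 30, 31) track the month lengths.
The rule is the 16th of each month.
December 2004: 2004-12-16.
Next: January 2005 → 2005-01-16.
Next: February 2005 → 2005-02-16.
March 2005: 2005-03-16.
April 2005: 2005-04-16.
Next: May 2005 → 2005-05-16.
June 2005: 2005-06-16.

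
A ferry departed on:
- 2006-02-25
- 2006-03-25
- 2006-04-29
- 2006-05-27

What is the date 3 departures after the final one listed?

2006-08-26

All Saturdays; the gaps (28, 35, 28) vary with month length.
This is the last Saturday of each month.
Last Saturday of June 2006: 2006-06-24.
Last Saturday of July 2006: 2006-07-29.
August 2006 ends with Saturday 2006-08-26.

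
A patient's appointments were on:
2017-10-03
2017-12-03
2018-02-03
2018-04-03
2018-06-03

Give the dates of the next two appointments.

The day-of-month is always 3 (61, 62, 59, 61 days between events).
So this recurs on the 3rd of every 2 months.
August 2018: 2018-08-03.
Next: October 2018 → 2018-10-03.

2018-08-03, 2018-10-03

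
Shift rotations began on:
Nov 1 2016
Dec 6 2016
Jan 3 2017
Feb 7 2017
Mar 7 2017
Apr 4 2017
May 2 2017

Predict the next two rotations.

All dates are Tuesdays, 35, 28, 35, 28, 28, 28 days apart.
Specifically, the 1st Tuesday of each month.
1st Tuesday of June 2017: Jun 6 2017.
July 2017 — 1st Tuesday is Jul 4 2017.

Jun 6 2017, Jul 4 2017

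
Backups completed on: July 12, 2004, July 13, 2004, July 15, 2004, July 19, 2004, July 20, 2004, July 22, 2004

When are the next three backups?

Gaps: 1, 2, 4, 1, 2 days — not constant, but cyclic with period 3.
The events fall on every Monday, Tuesday and Thursday.
Next Monday: July 26, 2004.
The following Tuesday is July 27, 2004.
Next Thursday: July 29, 2004.

July 26, 2004; July 27, 2004; July 29, 2004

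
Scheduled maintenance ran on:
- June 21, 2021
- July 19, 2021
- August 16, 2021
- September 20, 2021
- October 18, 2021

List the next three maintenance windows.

November 15, 2021; December 20, 2021; January 17, 2022

Gaps: 28, 28, 35, 28 days — a mix of 28 and 35. Every date is a Monday.
Each is the 3rd Monday of its month.
November 2021 — 3rd Monday is November 15, 2021.
December 2021 — 3rd Monday is December 20, 2021.
January 2022 — 3rd Monday is January 17, 2022.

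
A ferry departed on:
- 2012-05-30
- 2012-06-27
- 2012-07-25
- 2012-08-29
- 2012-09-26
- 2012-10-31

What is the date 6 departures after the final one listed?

2013-04-24

These are Wednesdays with 28, 28, 35, 28, 35-day gaps.
Each is the final Wednesday of its month — 2012-05-30 is past the 28th, so '4th Wednesday' doesn't fit.
Last Wednesday of November 2012: 2012-11-28.
December 2012 ends with Wednesday 2012-12-26.
Last Wednesday of January 2013: 2013-01-30.
February 2013 ends with Wednesday 2013-02-27.
March 2013 ends with Wednesday 2013-03-27.
Last Wednesday of April 2013: 2013-04-24.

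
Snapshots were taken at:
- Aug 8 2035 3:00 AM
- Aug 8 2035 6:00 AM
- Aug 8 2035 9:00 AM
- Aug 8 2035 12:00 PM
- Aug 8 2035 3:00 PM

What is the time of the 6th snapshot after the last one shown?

Aug 9 2035 9:00 AM

The interval is a steady 3 hours (3, 3, 3, 3).
Aug 8 2035 3:00 PM + 3 h = Aug 8 2035 6:00 PM.
Aug 8 2035 6:00 PM + 3 h = Aug 8 2035 9:00 PM.
Aug 8 2035 9:00 PM + 3 h = Aug 9 2035 12:00 AM.
Aug 9 2035 12:00 AM + 3 h = Aug 9 2035 3:00 AM.
Aug 9 2035 3:00 AM + 3 h = Aug 9 2035 6:00 AM.
Aug 9 2035 6:00 AM + 3 h = Aug 9 2035 9:00 AM.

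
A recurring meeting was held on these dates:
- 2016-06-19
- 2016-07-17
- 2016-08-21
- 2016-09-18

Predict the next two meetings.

These are Sundays at 28- or 35-day spacing (28, 35, 28).
The pattern: 3rd Sunday of the month.
3rd Sunday of October 2016: 2016-10-16.
3rd Sunday of November 2016: 2016-11-20.

2016-10-16, 2016-11-20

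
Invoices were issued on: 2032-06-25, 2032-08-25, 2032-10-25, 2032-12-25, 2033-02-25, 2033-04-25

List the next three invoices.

The day-of-month is always 25 (61, 61, 61, 62, 59 days between events).
So this recurs on the 25th of every 2 months.
June 2033: 2033-06-25.
Next: August 2033 → 2033-08-25.
Next: October 2033 → 2033-10-25.

2033-06-25, 2033-08-25, 2033-10-25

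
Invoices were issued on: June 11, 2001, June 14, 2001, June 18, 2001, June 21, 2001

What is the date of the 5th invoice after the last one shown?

July 9, 2001

The gap pattern 3, 4, 3 repeats every 2 events.
These are the Mondays and Thursdays of each week.
The following Monday is June 25, 2001.
Next Thursday: June 28, 2001.
The following Monday is July 2, 2001.
Next Thursday: July 5, 2001.
Next Monday: July 9, 2001.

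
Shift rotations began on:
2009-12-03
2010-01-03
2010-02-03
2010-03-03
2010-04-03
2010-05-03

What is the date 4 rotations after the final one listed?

2010-09-03

The day-of-month is always 3 (31, 31, 28, 31, 30 days between events).
So this recurs on the 3rd of each month.
Next: June 2010 → 2010-06-03.
Next: July 2010 → 2010-07-03.
August 2010: 2010-08-03.
September 2010: 2010-09-03.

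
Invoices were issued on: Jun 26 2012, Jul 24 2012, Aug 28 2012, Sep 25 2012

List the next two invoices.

Oct 23 2012, Nov 27 2012

These are Tuesdays at 28- or 35-day spacing (28, 35, 28).
The pattern: 4th Tuesday of the month.
4th Tuesday of October 2012: Oct 23 2012.
4th Tuesday of November 2012: Nov 27 2012.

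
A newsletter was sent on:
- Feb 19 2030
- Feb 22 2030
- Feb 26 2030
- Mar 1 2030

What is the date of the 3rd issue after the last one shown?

The gap pattern 3, 4, 3 repeats every 2 events.
These are the Tuesdays and Fridays of each week.
The following Tuesday is Mar 5 2030.
Next Friday: Mar 8 2030.
Next Tuesday: Mar 12 2030.

Mar 12 2030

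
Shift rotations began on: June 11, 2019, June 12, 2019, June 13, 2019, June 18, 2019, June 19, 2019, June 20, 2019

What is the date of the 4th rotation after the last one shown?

Every event lands on a Tuesday or Wednesday or Thursday (gaps cycle 1, 1, 5, 1, 1).
So the schedule is: every Tuesday, Wednesday and Thursday.
Next Tuesday: June 25, 2019.
The following Wednesday is June 26, 2019.
The following Thursday is June 27, 2019.
The following Tuesday is July 2, 2019.

July 2, 2019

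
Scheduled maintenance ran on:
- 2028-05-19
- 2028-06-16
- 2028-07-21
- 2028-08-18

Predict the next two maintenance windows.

Gaps: 28, 35, 28 days — a mix of 28 and 35. Every date is a Friday.
Each is the 3rd Friday of its month.
3rd Friday of September 2028: 2028-09-15.
3rd Friday of October 2028: 2028-10-20.

2028-09-15, 2028-10-20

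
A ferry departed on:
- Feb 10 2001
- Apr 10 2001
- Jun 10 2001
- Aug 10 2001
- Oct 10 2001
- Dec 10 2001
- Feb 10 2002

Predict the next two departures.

Apr 10 2002, Jun 10 2002

Each date is the 10th; the gaps (59, 61, 61, 61, 61, 62) track the month lengths.
The rule is the 10th of every 2 months.
Next: April 2002 → Apr 10 2002.
June 2002: Jun 10 2002.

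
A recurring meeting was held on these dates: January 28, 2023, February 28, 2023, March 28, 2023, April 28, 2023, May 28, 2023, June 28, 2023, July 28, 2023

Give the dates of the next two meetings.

August 28, 2023; September 28, 2023

Each date is the 28th; the gaps (31, 28, 31, 30, 31, 30) track the month lengths.
The rule is the 28th of each month.
Next: August 2023 → August 28, 2023.
September 2023: September 28, 2023.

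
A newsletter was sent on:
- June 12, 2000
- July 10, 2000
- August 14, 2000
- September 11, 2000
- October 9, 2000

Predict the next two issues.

Gaps: 28, 35, 28, 28 days — a mix of 28 and 35. Every date is a Monday.
Each is the 2nd Monday of its month.
2nd Monday of November 2000: November 13, 2000.
December 2000 — 2nd Monday is December 11, 2000.

November 13, 2000; December 11, 2000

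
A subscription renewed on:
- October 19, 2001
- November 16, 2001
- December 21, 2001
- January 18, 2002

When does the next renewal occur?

February 15, 2002

Gaps: 28, 35, 28 days — a mix of 28 and 35. Every date is a Friday.
Each is the 3rd Friday of its month.
3rd Friday of February 2002: February 15, 2002.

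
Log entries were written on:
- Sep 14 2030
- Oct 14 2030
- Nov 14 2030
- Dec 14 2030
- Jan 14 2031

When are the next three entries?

The day-of-month is always 14 (30, 31, 30, 31 days between events).
So this recurs on the 14th of each month.
February 2031: Feb 14 2031.
March 2031: Mar 14 2031.
Next: April 2031 → Apr 14 2031.

Feb 14 2031, Mar 14 2031, Apr 14 2031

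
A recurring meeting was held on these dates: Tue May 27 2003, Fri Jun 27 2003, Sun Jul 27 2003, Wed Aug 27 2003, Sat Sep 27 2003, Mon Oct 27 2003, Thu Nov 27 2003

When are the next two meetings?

Sat Dec 27 2003, Tue Jan 27 2004

The day-of-month is always 27 (31, 30, 31, 31, 30, 31 days between events).
So this recurs on the 27th of each month.
Next: December 2003 → Sat Dec 27 2003.
January 2004: Tue Jan 27 2004.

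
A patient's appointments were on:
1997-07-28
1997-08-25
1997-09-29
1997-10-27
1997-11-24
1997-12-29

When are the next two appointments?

1998-01-26, 1998-02-23

All Mondays; the gaps (28, 35, 28, 28, 35) vary with month length.
This is the last Monday of each month.
January 1998 ends with Monday 1998-01-26.
Last Monday of February 1998: 1998-02-23.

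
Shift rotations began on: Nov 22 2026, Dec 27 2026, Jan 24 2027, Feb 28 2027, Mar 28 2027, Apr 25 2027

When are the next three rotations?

May 23 2027, Jun 27 2027, Jul 25 2027

Gaps: 35, 28, 35, 28, 28 days — a mix of 28 and 35. Every date is a Sunday.
Each is the 4th Sunday of its month.
May 2027 — 4th Sunday is May 23 2027.
June 2027 — 4th Sunday is Jun 27 2027.
4th Sunday of July 2027: Jul 25 2027.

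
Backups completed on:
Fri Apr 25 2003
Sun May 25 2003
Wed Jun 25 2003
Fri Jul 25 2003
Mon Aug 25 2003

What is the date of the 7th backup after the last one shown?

Thu Mar 25 2004

Each date is the 25th; the gaps (30, 31, 30, 31) track the month lengths.
The rule is the 25th of each month.
September 2003: Thu Sep 25 2003.
October 2003: Sat Oct 25 2003.
Next: November 2003 → Tue Nov 25 2003.
December 2003: Thu Dec 25 2003.
January 2004: Sun Jan 25 2004.
February 2004: Wed Feb 25 2004.
March 2004: Thu Mar 25 2004.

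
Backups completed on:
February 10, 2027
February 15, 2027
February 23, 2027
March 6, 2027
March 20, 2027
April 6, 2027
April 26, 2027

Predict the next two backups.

May 19, 2027; June 14, 2027

Intervals are 5, 8, 11, 14, 17, 20 days — an arithmetic progression with common difference 3.
Next gap: 23 days. April 26, 2027 + 23 days = May 19, 2027.
Next gap: 26 days. May 19, 2027 + 26 days = June 14, 2027.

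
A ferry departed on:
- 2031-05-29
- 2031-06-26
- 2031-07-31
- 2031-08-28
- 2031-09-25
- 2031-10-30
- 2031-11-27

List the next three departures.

2031-12-25, 2032-01-29, 2032-02-26

These are Thursdays with 28, 35, 28, 28, 35, 28-day gaps.
Each is the final Thursday of its month — 2031-05-29 is past the 28th, so '4th Thursday' doesn't fit.
December 2031 ends with Thursday 2031-12-25.
January 2032 ends with Thursday 2032-01-29.
February 2032 ends with Thursday 2032-02-26.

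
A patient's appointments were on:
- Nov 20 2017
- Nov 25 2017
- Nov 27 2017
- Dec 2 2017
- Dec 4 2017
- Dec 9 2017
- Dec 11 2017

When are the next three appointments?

Every event lands on a Monday or Saturday (gaps cycle 5, 2, 5, 2, 5, 2).
So the schedule is: every Monday and Saturday.
The following Saturday is Dec 16 2017.
Next Monday: Dec 18 2017.
The following Saturday is Dec 23 2017.

Dec 16 2017, Dec 18 2017, Dec 23 2017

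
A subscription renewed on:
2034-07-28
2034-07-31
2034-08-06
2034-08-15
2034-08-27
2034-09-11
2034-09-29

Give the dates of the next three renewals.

2034-10-20, 2034-11-13, 2034-12-10

The spacing grows by 3 each time: 3, 6, 9, 12, 15, 18 days.
Next gap: 21 days. 2034-09-29 + 21 days = 2034-10-20.
Next gap: 24 days. 2034-10-20 + 24 days = 2034-11-13.
Next gap: 27 days. 2034-11-13 + 27 days = 2034-12-10.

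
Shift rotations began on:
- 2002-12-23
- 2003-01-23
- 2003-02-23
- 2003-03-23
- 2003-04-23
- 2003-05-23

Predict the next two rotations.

Each date is the 23rd; the gaps (31, 31, 28, 31, 30) track the month lengths.
The rule is the 23rd of each month.
Next: June 2003 → 2003-06-23.
July 2003: 2003-07-23.

2003-06-23, 2003-07-23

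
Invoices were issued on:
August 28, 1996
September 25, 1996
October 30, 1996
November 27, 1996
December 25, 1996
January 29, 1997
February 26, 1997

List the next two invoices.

These are Wednesdays with 28, 35, 28, 28, 35, 28-day gaps.
Each is the final Wednesday of its month — October 30, 1996 is past the 28th, so '4th Wednesday' doesn't fit.
Last Wednesday of March 1997: March 26, 1997.
Last Wednesday of April 1997: April 30, 1997.

March 26, 1997; April 30, 1997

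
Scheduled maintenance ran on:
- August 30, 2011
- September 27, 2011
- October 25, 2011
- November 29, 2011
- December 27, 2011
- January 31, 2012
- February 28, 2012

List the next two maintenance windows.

March 27, 2012; April 24, 2012

Every date is a Tuesday; gaps 28, 28, 35, 28, 35, 28 days.
Each is the last Tuesday of its month (at least one falls on the 29th or later, ruling out '4th Tuesday').
Last Tuesday of March 2012: March 27, 2012.
Last Tuesday of April 2012: April 24, 2012.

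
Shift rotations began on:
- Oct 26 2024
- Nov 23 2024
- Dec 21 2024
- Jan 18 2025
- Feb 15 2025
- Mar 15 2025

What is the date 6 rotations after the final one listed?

Aug 30 2025

The spacing is 28, 28, 28, 28, 28 days — always 28 days.
Mar 15 2025 + 28 days = Apr 12 2025.
Apr 12 2025 + 28 days = May 10 2025.
May 10 2025 + 28 days = Jun 7 2025.
Jun 7 2025 + 28 days = Jul 5 2025.
Jul 5 2025 + 28 days = Aug 2 2025.
Aug 2 2025 + 28 days = Aug 30 2025.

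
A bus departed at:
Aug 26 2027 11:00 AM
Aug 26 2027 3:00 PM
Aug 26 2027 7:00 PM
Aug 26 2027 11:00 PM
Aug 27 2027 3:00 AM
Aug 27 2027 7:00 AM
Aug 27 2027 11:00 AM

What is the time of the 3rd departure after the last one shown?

Spacing: 4, 4, 4, 4, 4, 4 h — constant 4 h.
Aug 27 2027 11:00 AM + 4 h = Aug 27 2027 3:00 PM.
Aug 27 2027 3:00 PM + 4 h = Aug 27 2027 7:00 PM.
Aug 27 2027 7:00 PM + 4 h = Aug 27 2027 11:00 PM.

Aug 27 2027 11:00 PM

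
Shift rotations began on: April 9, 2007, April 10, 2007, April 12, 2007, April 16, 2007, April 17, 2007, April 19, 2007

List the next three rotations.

April 23, 2007; April 24, 2007; April 26, 2007

The gap pattern 1, 2, 4, 1, 2 repeats every 3 events.
These are the Mondays, Tuesdays and Thursdays of each week.
The following Monday is April 23, 2007.
Next Tuesday: April 24, 2007.
The following Thursday is April 26, 2007.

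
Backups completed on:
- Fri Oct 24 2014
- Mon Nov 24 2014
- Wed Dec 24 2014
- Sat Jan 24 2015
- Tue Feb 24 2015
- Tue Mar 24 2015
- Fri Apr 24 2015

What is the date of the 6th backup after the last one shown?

Gaps: 31, 30, 31, 31, 28, 31 days — not constant. Every event is on the 24th of the month.
Pattern: the 24th of each month.
May 2015: Sun May 24 2015.
June 2015: Wed Jun 24 2015.
July 2015: Fri Jul 24 2015.
August 2015: Mon Aug 24 2015.
September 2015: Thu Sep 24 2015.
October 2015: Sat Oct 24 2015.

Sat Oct 24 2015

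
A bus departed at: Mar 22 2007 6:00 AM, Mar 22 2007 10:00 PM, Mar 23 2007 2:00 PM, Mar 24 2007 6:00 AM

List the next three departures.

Spacing: 16, 16, 16 h — constant 16 h.
Mar 24 2007 6:00 AM + 16 h = Mar 24 2007 10:00 PM.
Mar 24 2007 10:00 PM + 16 h = Mar 25 2007 2:00 PM.
Mar 25 2007 2:00 PM + 16 h = Mar 26 2007 6:00 AM.

Mar 24 2007 10:00 PM, Mar 25 2007 2:00 PM, Mar 26 2007 6:00 AM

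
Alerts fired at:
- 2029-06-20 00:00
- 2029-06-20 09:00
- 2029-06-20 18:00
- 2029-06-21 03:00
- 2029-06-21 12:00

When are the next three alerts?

2029-06-21 21:00, 2029-06-22 06:00, 2029-06-22 15:00

The interval is a steady 9 hours (9, 9, 9, 9).
2029-06-21 12:00 + 9 h = 2029-06-21 21:00.
2029-06-21 21:00 + 9 h = 2029-06-22 06:00.
2029-06-22 06:00 + 9 h = 2029-06-22 15:00.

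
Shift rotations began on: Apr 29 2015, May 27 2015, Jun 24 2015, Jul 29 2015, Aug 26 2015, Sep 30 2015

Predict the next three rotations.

All Wednesdays; the gaps (28, 28, 35, 28, 35) vary with month length.
This is the last Wednesday of each month.
Last Wednesday of October 2015: Oct 28 2015.
Last Wednesday of November 2015: Nov 25 2015.
December 2015 ends with Wednesday Dec 30 2015.

Oct 28 2015, Nov 25 2015, Dec 30 2015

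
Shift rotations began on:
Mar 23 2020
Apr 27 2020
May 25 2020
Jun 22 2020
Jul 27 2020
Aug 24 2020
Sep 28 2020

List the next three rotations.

All dates are Mondays, 35, 28, 28, 35, 28, 35 days apart.
Specifically, the 4th Monday of each month.
4th Monday of October 2020: Oct 26 2020.
4th Monday of November 2020: Nov 23 2020.
December 2020 — 4th Monday is Dec 28 2020.

Oct 26 2020, Nov 23 2020, Dec 28 2020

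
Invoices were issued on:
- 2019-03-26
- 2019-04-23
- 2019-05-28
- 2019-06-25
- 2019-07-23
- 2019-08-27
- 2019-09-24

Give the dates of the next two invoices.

2019-10-22, 2019-11-26

Gaps: 28, 35, 28, 28, 35, 28 days — a mix of 28 and 35. Every date is a Tuesday.
Each is the 4th Tuesday of its month.
October 2019 — 4th Tuesday is 2019-10-22.
4th Tuesday of November 2019: 2019-11-26.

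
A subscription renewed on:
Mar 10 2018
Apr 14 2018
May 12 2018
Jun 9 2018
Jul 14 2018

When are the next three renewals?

Aug 11 2018, Sep 8 2018, Oct 13 2018

These are Saturdays at 28- or 35-day spacing (35, 28, 28, 35).
The pattern: 2nd Saturday of the month.
August 2018 — 2nd Saturday is Aug 11 2018.
2nd Saturday of September 2018: Sep 8 2018.
October 2018 — 2nd Saturday is Oct 13 2018.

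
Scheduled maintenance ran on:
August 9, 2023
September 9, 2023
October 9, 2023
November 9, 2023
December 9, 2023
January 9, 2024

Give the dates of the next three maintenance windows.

The day-of-month is always 9 (31, 30, 31, 30, 31 days between events).
So this recurs on the 9th of each month.
February 2024: February 9, 2024.
Next: March 2024 → March 9, 2024.
April 2024: April 9, 2024.

February 9, 2024; March 9, 2024; April 9, 2024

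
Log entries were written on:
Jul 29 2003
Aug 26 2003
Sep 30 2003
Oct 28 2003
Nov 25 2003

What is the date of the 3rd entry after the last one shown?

Feb 24 2004

Every date is a Tuesday; gaps 28, 35, 28, 28 days.
Each is the last Tuesday of its month (at least one falls on the 29th or later, ruling out '4th Tuesday').
Last Tuesday of December 2003: Dec 30 2003.
Last Tuesday of January 2004: Jan 27 2004.
February 2004 ends with Tuesday Feb 24 2004.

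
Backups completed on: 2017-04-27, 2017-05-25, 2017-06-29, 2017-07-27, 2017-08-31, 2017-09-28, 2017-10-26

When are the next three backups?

2017-11-30, 2017-12-28, 2018-01-25

All Thursdays; the gaps (28, 35, 28, 35, 28, 28) vary with month length.
This is the last Thursday of each month.
Last Thursday of November 2017: 2017-11-30.
Last Thursday of December 2017: 2017-12-28.
Last Thursday of January 2018: 2018-01-25.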